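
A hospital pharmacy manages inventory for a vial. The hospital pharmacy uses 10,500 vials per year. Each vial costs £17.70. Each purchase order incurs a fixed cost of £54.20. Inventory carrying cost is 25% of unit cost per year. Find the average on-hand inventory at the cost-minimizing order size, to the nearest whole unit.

Holding cost H = 0.25 × £17.70 = £4.4250 per unit per year.
EOQ = √(2DS/H) = √(2 × 10,500 × 54.2 / 4.425) ≈ 507.17.
Average inventory = Q*/2 ≈ 507.17 / 2 = 253.584.

Average inventory ≈ 254 vials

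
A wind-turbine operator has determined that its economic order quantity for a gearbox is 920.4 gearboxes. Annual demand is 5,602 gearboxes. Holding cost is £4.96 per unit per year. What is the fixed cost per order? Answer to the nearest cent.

S ≈ £375.03

Squaring Q* = √(2DS/H) gives Q*² = 2DS/H.
From Q* = √(2DS/H): S = Q*²H / (2D) = 920.4² × 4.96 / (2 × 5,602) = 375.0264.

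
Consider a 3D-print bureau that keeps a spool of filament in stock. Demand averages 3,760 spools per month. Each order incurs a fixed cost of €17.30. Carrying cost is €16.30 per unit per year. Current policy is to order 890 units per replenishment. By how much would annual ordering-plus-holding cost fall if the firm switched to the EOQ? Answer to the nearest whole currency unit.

Annual demand D = 3,760 × 12 = 45,120.
EOQ = √(2DS/H) = √(2 × 45,120 × 17.3 / 16.3) ≈ 309.48.
Cost at Q* = (D/Q*)S + (Q*/2)H = √(2DSH) ≈ €5,044.48.
Cost at Q = 890: (45,120/890)×17.3 + (890/2)×16.3 = €877.05 + €7,253.50 = €8,130.55.
Excess = €8,130.55 − €5,044.48 = €3,086.07.

Extra cost ≈ €3,086 per year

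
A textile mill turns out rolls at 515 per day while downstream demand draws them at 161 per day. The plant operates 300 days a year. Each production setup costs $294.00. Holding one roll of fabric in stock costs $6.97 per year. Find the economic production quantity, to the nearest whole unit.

Annual demand D = 161 × 300 = 48,300.
Production build-up factor (1 − d/p) = 1 − 161/515 = 0.6874.
Q* = √(2DS / (H(1 − d/p))) = √(2 × 48,300 × 294 / (6.97 × 0.6874)).
= √(28,400,400 / 4.791) ≈ 2434.713.

Q* ≈ 2,435 rolls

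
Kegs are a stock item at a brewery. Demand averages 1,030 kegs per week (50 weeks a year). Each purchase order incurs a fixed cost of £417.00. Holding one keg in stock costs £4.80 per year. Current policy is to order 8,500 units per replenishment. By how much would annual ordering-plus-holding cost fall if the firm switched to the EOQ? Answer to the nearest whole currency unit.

Annual demand D = 1,030 × 50 = 51,500.
EOQ = √(2DS/H) = √(2 × 51,500 × 417 / 4.8) ≈ 2991.34.
Cost at Q* = (D/Q*)S + (Q*/2)H = √(2DSH) ≈ £14,358.44.
Cost at Q = 8,500: (51,500/8,500)×417 + (8,500/2)×4.8 = £2,526.53 + £20,400.00 = £22,926.53.
Excess = £22,926.53 − £14,358.44 = £8,568.09.

Extra cost ≈ £8,568 per year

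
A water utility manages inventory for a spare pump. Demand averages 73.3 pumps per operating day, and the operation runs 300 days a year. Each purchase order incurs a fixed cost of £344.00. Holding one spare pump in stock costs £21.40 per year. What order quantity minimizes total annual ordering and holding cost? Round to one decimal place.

Annual demand D = 73.3 × 300 = 21,990.
EOQ = √(2DS / H) = √(2 × 21,990 × 344 / 21.4).
= √(15,129,120 / 21.4) = √706,968.2243 ≈ 840.814.

Q* ≈ 840.8 pumps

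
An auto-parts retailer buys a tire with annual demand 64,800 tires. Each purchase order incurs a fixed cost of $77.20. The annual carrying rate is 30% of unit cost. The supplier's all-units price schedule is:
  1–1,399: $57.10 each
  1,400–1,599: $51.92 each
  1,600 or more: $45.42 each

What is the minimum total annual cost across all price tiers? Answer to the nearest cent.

TC* ≈ $2,957,243.40

Holding cost per unit per year at price C is H = 0.30·C.
For each price level, check whether its EOQ is feasible; otherwise the best quantity at that price is the breakpoint.
EOQ at $57.10 = 764.2 (feasible in tier 1): TC = 64,800×$57.10 + (64,800/764.2)×77.2 + (764.2/2)×0.30×$57.10 = $3,713,171.51.
EOQ at $51.92 = 801.5 < 1400, so use break Q=1400: TC = 64,800×$51.92 + (64,800/1400.0)×77.2 + (1400.0/2)×0.30×$51.92 = $3,378,892.46.
EOQ at $45.42 = 856.9 < 1600, so use break Q=1600: TC = 64,800×$45.42 + (64,800/1600.0)×77.2 + (1600.0/2)×0.30×$45.42 = $2,957,243.40.
Lowest total cost among the candidates is at Q = 1600.0.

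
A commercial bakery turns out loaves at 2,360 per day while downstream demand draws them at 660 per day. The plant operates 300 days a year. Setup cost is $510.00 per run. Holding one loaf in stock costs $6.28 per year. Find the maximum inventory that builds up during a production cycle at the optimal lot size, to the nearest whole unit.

I_max ≈ 4,813 loaves

Annual demand D = 660 × 300 = 198,000.
Production build-up factor (1 − d/p) = 1 − 660/2,360 = 0.7203.
Q* = √(2DS / (H(1 − d/p))) = √(2 × 198,000 × 510 / (6.28 × 0.7203)).
= √(201,960,000 / 4.5237) ≈ 6681.660.
Maximum inventory = Q*(1 − d/p) = 6681.660 × 0.7203 ≈ 4813.060.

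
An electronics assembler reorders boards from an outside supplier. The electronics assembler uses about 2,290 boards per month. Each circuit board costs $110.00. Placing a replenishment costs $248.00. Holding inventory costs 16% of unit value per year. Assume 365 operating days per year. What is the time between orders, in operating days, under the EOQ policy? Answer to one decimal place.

Annual demand D = 2,290 × 12 = 27,480.
Holding cost H = 0.16 × $110.00 = $17.6000 per unit per year.
The optimal lot size = √(2DS/H) = √(2 × 27,480 × 248 / 17.6) ≈ 880.02.
Cycle time = Q*/D × 365 = 880.02 / 27,480 × 365 ≈ 11.689 days.

T ≈ 11.7 days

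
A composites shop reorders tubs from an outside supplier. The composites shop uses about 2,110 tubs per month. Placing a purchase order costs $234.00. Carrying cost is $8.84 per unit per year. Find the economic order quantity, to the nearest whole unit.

Q* ≈ 1,158 tubs

Annual demand D = 2,110 × 12 = 25,320.
EOQ = √(2DS / H) = √(2 × 25,320 × 234 / 8.84).
= √(11,849,760 / 8.84) = √1,340,470.5882 ≈ 1157.787.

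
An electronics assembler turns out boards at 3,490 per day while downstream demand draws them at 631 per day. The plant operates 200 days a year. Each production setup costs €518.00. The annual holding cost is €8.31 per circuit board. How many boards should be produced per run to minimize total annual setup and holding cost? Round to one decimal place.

Q* ≈ 4,382.4 boards

Annual demand D = 631 × 200 = 126,200.
Production build-up factor (1 − d/p) = 1 − 631/3,490 = 0.8192.
Q* = √(2DS / (H(1 − d/p))) = √(2 × 126,200 × 518 / (8.31 × 0.8192)).
= √(130,743,200 / 6.8075) ≈ 4382.427.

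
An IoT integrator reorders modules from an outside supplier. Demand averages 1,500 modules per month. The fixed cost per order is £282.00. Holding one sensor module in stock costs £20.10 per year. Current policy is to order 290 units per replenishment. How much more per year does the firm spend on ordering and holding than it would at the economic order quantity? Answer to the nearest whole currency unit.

Annual demand D = 1,500 × 12 = 18,000.
EOQ = √(2DS/H) = √(2 × 18,000 × 282 / 20.1) ≈ 710.69.
Cost at Q* = (D/Q*)S + (Q*/2)H = √(2DSH) ≈ £14,284.79.
Cost at Q = 290: (18,000/290)×282 + (290/2)×20.1 = £17,503.45 + £2,914.50 = £20,417.95.
Excess = £20,417.95 − £14,284.79 = £6,133.16.

Extra cost ≈ £6,133 per year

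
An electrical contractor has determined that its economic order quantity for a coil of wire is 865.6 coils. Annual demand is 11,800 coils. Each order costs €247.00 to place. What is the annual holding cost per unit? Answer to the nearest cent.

H ≈ €7.78

Invert the EOQ relation Q*² = 2DS/H.
From Q* = √(2DS/H): H = 2DS / Q*² = 2 × 11,800 × 247 / 865.6² = 7.7799.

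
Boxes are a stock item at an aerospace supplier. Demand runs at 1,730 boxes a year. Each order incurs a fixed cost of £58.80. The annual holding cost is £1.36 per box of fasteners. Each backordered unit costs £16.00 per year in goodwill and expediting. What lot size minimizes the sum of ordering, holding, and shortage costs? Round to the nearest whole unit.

With planned backorders, Q* = √(2DS/H) · √((H+B)/B).
√(2DS/H) = √(2 × 1,730 × 58.8 / 1.36) = 386.774.
√((H+B)/B) = √((1.36+16)/16) = 1.0416.
Q* ≈ 402.877.

Q* ≈ 403 boxes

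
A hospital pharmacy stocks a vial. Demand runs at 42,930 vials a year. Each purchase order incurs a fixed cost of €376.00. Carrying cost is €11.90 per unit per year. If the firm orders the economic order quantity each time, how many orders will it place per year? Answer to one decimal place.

EOQ = √(2DS/H) = √(2 × 42,930 × 376 / 11.9) ≈ 1647.08.
Orders per year = D / Q* = 42,930 / 1647.08 ≈ 26.064.

N ≈ 26.1 orders per year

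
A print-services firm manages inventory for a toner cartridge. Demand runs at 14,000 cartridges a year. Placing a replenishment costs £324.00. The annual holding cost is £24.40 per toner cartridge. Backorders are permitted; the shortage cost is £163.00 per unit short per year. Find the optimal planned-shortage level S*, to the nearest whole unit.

With planned backorders, Q* = √(2DS/H) · √((H+B)/B).
√(2DS/H) = √(2 × 14,000 × 324 / 24.4) = 609.757.
√((H+B)/B) = √((24.4+163)/163) = 1.0722.
Q* ≈ 653.804.
S* = Q* · H/(H+B) = 653.804 × 24.4/187.4 ≈ 85.127.

S* ≈ 85 cartridges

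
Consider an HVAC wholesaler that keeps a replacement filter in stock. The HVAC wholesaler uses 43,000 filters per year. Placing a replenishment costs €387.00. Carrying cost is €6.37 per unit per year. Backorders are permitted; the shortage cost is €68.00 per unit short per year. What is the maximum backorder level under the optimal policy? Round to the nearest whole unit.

With planned backorders, Q* = √(2DS/H) · √((H+B)/B).
√(2DS/H) = √(2 × 43,000 × 387 / 6.37) = 2285.783.
√((H+B)/B) = √((6.37+68)/68) = 1.0458.
Q* ≈ 2390.449.
S* = Q* · H/(H+B) = 2390.449 × 6.37/74.37 ≈ 204.749.

S* ≈ 205 filters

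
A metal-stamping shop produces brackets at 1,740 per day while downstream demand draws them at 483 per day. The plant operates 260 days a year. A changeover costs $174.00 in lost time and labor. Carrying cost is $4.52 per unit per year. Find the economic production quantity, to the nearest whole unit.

Q* ≈ 3,658 brackets

Annual demand D = 483 × 260 = 125,580.
Production build-up factor (1 − d/p) = 1 − 483/1,740 = 0.7224.
Q* = √(2DS / (H(1 − d/p))) = √(2 × 125,580 × 174 / (4.52 × 0.7224)).
= √(43,701,840 / 3.2653) ≈ 3658.370.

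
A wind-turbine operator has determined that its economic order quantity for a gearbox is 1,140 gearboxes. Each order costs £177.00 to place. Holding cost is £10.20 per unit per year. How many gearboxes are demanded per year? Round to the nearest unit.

The basic EOQ model gives Q* = √(2DS/H); rearrange for the unknown.
From Q* = √(2DS/H): D = Q*²H / (2S) = 1,140² × 10.2 / (2 × 177) = 37446.102.

D ≈ 37,446 gearboxes per year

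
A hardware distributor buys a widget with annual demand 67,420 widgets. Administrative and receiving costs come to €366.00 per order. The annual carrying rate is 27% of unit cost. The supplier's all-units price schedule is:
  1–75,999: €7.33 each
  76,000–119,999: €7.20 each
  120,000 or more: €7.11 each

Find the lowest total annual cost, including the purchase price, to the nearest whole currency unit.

TC* ≈ €504,071

Holding cost per unit per year at price C is H = 0.27·C.
For each price level, check whether its EOQ is feasible; otherwise the best quantity at that price is the breakpoint.
EOQ at €7.33 = 4993.6 (feasible in tier 1): TC = 67,420×€7.33 + (67,420/4993.6)×366 + (4993.6/2)×0.27×€7.33 = €504,071.49.
EOQ at €7.20 = 5038.5 < 76000, so use break Q=76000: TC = 67,420×€7.20 + (67,420/76000.0)×366 + (76000.0/2)×0.27×€7.20 = €559,620.68.
EOQ at €7.11 = 5070.3 < 120000, so use break Q=120000: TC = 67,420×€7.11 + (67,420/120000.0)×366 + (120000.0/2)×0.27×€7.11 = €594,743.83.
Lowest total cost among the candidates is at Q = 4993.6.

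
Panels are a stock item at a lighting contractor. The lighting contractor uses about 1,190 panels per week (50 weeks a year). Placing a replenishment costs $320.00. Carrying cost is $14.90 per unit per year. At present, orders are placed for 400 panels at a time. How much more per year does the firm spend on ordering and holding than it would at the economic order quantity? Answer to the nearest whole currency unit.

Annual demand D = 1,190 × 50 = 59,500.
EOQ = √(2DS/H) = √(2 × 59,500 × 320 / 14.9) ≈ 1598.66.
Cost at Q* = (D/Q*)S + (Q*/2)H = √(2DSH) ≈ $23,819.99.
Cost at Q = 400: (59,500/400)×320 + (400/2)×14.9 = $47,600.00 + $2,980.00 = $50,580.00.
Excess = $50,580.00 − $23,819.99 = $26,760.01.

Extra cost ≈ $26,760 per year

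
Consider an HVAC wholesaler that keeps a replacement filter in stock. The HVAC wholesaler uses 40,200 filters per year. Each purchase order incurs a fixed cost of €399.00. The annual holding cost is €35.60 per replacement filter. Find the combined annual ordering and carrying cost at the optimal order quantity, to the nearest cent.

EOQ = √(2DS/H) = √(2 × 40,200 × 399 / 35.6) ≈ 949.27.
At Q*, ordering cost (D/Q*)S equals holding cost (Q*/2)H, each = √(DSH/2).
Minimum total = √(2DSH) = √(2 × 40,200 × 399 × 35.6) ≈ 33793.990.

TC* ≈ €33,793.99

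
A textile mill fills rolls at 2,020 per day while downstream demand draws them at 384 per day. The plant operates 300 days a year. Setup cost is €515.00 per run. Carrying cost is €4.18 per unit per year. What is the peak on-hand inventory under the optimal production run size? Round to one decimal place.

I_max ≈ 4,794.8 rolls

Annual demand D = 384 × 300 = 115,200.
Production build-up factor (1 − d/p) = 1 − 384/2,020 = 0.8099.
Q* = √(2DS / (H(1 − d/p))) = √(2 × 115,200 × 515 / (4.18 × 0.8099)).
= √(118,656,000 / 3.3854) ≈ 5920.260.
Maximum inventory = Q*(1 − d/p) = 5920.260 × 0.8099 ≈ 4794.824.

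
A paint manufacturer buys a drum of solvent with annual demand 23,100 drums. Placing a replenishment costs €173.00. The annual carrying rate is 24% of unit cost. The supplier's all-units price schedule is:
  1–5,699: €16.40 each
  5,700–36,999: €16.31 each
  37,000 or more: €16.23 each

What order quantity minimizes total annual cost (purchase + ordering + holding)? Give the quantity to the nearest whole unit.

Q* ≈ 1,425 drums

Holding cost per unit per year at price C is H = 0.24·C.
Candidates are each tier's EOQ (if it falls in that tier) and each price-break quantity.
EOQ at €16.40 = 1425.0 (feasible in tier 1): TC = 23,100×€16.40 + (23,100/1425.0)×173 + (1425.0/2)×0.24×€16.40 = €384,448.82.
EOQ at €16.31 = 1428.9 < 5700, so use break Q=5700: TC = 23,100×€16.31 + (23,100/5700.0)×173 + (5700.0/2)×0.24×€16.31 = €388,618.15.
EOQ at €16.23 = 1432.4 < 37000, so use break Q=37000: TC = 23,100×€16.23 + (23,100/37000.0)×173 + (37000.0/2)×0.24×€16.23 = €447,082.21.
Lowest total cost is €384,448.82 at Q = 1425.0.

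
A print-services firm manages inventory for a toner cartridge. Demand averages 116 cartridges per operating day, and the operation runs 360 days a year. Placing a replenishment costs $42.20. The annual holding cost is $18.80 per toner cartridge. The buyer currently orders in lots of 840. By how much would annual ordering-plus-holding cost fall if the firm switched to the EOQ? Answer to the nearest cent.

Annual demand D = 116 × 360 = 41,760.
EOQ = √(2DS/H) = √(2 × 41,760 × 42.2 / 18.8) ≈ 432.98.
Cost at Q* = (D/Q*)S + (Q*/2)H = √(2DSH) ≈ $8,140.11.
Cost at Q = 840: (41,760/840)×42.2 + (840/2)×18.8 = $2,097.94 + $7,896.00 = $9,993.94.
Excess = $9,993.94 − $8,140.11 = $1,853.83.

Extra cost ≈ $1,853.83 per year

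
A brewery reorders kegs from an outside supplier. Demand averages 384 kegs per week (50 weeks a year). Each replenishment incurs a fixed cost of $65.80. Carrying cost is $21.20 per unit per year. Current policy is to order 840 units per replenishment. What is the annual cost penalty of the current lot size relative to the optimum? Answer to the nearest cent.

Extra cost ≈ $3,089.09 per year

Annual demand D = 384 × 50 = 19,200.
EOQ = √(2DS/H) = √(2 × 19,200 × 65.8 / 21.2) ≈ 345.23.
Cost at Q* = (D/Q*)S + (Q*/2)H = √(2DSH) ≈ $7,318.91.
Cost at Q = 840: (19,200/840)×65.8 + (840/2)×21.2 = $1,504.00 + $8,904.00 = $10,408.00.
Excess = $10,408.00 − $7,318.91 = $3,089.09.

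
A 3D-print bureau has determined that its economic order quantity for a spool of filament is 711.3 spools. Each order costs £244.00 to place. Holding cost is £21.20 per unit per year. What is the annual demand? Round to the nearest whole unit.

Invert the EOQ relation Q*² = 2DS/H.
From Q* = √(2DS/H): D = Q*²H / (2S) = 711.3² × 21.2 / (2 × 244) = 21979.695.

D ≈ 21,980 spools per year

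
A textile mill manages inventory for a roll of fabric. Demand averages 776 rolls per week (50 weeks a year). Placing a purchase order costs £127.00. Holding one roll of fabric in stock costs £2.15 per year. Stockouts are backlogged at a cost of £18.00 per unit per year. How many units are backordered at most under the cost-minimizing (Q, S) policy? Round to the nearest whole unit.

Annual demand D = 776 × 50 = 38,800.
With planned backorders, Q* = √(2DS/H) · √((H+B)/B).
√(2DS/H) = √(2 × 38,800 × 127 / 2.15) = 2140.984.
√((H+B)/B) = √((2.15+18)/18) = 1.0580.
Q* ≈ 2265.243.
S* = Q* · H/(H+B) = 2265.243 × 2.15/20.15 ≈ 241.701.

S* ≈ 242 rolls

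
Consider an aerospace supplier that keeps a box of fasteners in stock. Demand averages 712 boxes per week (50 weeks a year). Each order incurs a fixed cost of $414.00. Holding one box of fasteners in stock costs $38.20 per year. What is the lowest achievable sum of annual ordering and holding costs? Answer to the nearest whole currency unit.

Annual demand D = 712 × 50 = 35,600.
The optimal lot size = √(2DS/H) = √(2 × 35,600 × 414 / 38.2) ≈ 878.43.
At Q*, ordering cost (D/Q*)S equals holding cost (Q*/2)H, each = √(DSH/2).
Minimum total = √(2DSH) = √(2 × 35,600 × 414 × 38.2) ≈ 33556.129.

TC* ≈ $33,556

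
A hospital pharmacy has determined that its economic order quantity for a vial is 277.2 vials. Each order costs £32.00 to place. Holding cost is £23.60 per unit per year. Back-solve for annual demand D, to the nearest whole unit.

Invert the EOQ relation Q*² = 2DS/H.
From Q* = √(2DS/H): D = Q*²H / (2S) = 277.2² × 23.6 / (2 × 32) = 28334.691.

D ≈ 28,335 vials per year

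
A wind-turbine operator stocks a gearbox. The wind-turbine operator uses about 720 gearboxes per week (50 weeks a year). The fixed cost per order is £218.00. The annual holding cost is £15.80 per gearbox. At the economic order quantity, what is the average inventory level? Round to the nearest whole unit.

Average inventory ≈ 498 gearboxes

Annual demand D = 720 × 50 = 36,000.
Q* = √(2DS/H) = √(2 × 36,000 × 218 / 15.8) ≈ 996.70.
Average inventory = Q*/2 ≈ 996.70 / 2 = 498.352.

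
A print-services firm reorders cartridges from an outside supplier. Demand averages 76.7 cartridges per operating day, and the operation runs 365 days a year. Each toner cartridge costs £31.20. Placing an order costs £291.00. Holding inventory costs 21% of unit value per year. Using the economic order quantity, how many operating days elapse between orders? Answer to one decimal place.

Annual demand D = 76.7 × 365 = 27,995.5.
Holding cost H = 0.21 × £31.20 = £6.5520 per unit per year.
The optimal lot size = √(2DS/H) = √(2 × 27,995.5 × 291 / 6.552) ≈ 1576.95.
Cycle time = Q*/D × 365 = 1576.95 / 27,995.5 × 365 ≈ 20.560 days.

T ≈ 20.6 days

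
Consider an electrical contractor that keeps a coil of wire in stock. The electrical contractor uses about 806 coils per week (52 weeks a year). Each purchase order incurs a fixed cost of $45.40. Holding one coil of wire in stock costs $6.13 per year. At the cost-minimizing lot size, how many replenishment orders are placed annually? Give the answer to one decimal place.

N ≈ 53.2 orders per year

Annual demand D = 806 × 52 = 41,912.
The optimal lot size = √(2DS/H) = √(2 × 41,912 × 45.4 / 6.13) ≈ 787.92.
Orders per year = D / Q* = 41,912 / 787.92 ≈ 53.193.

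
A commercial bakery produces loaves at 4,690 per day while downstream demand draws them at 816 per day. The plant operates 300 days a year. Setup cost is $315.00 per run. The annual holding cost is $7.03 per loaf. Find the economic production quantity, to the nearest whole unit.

Annual demand D = 816 × 300 = 244,800.
Production build-up factor (1 − d/p) = 1 − 816/4,690 = 0.8260.
Q* = √(2DS / (H(1 − d/p))) = √(2 × 244,800 × 315 / (7.03 × 0.8260)).
= √(154,224,000 / 5.8069) ≈ 5153.531.

Q* ≈ 5,154 loaves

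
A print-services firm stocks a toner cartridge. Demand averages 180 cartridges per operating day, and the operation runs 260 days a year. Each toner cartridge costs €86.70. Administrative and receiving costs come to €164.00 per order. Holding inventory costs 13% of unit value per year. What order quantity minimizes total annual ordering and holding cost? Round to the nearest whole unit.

Q* ≈ 1,167 cartridges

Annual demand D = 180 × 260 = 46,800.
Holding cost H = 0.13 × €86.70 = €11.2710 per unit per year.
EOQ = √(2DS / H) = √(2 × 46,800 × 164 / 11.271).
= √(15,350,400 / 11.271) = √1,361,937.7163 ≈ 1167.021.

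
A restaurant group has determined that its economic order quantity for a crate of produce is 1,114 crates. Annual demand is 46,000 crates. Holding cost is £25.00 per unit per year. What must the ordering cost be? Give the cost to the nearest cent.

S ≈ £337.23

Squaring Q* = √(2DS/H) gives Q*² = 2DS/H.
From Q* = √(2DS/H): S = Q*²H / (2D) = 1,114² × 25 / (2 × 46,000) = 337.2272.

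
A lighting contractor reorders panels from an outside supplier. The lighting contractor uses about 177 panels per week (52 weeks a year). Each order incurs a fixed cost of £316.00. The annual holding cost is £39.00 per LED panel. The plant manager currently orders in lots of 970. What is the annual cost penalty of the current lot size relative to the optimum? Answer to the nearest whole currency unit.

Annual demand D = 177 × 52 = 9,204.
EOQ = √(2DS/H) = √(2 × 9,204 × 316 / 39) ≈ 386.20.
Cost at Q* = (D/Q*)S + (Q*/2)H = √(2DSH) ≈ £15,061.88.
Cost at Q = 970: (9,204/970)×316 + (970/2)×39 = £2,998.42 + £18,915.00 = £21,913.42.
Excess = £21,913.42 − £15,061.88 = £6,851.54.

Extra cost ≈ £6,852 per year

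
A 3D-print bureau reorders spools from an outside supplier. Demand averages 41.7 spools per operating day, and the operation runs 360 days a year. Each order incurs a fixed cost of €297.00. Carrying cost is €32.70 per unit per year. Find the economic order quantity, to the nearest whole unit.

Q* ≈ 522 spools

Annual demand D = 41.7 × 360 = 15,012.
EOQ = √(2DS / H) = √(2 × 15,012 × 297 / 32.7).
= √(8,917,128 / 32.7) = √272,695.0459 ≈ 522.202.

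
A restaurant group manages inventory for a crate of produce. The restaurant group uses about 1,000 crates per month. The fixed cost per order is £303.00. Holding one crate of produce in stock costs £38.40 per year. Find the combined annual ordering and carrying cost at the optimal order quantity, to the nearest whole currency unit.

TC* ≈ £16,711

Annual demand D = 1,000 × 12 = 12,000.
Q* = √(2DS/H) = √(2 × 12,000 × 303 / 38.4) ≈ 435.17.
At the optimum the two cost components are equal, so total cost = 2·(Q*/2)H = Q*·H.
Minimum total = √(2DSH) = √(2 × 12,000 × 303 × 38.4) ≈ 16710.619.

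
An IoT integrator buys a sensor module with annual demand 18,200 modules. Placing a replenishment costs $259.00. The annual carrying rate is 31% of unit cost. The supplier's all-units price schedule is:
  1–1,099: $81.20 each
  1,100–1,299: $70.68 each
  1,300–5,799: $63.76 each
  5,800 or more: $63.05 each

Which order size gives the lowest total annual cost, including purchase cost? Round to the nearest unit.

Holding cost per unit per year at price C is H = 0.31·C.
For each price level, check whether its EOQ is feasible; otherwise the best quantity at that price is the breakpoint.
EOQ at $81.20 = 612.0 (feasible in tier 1): TC = 18,200×$81.20 + (18,200/612.0)×259 + (612.0/2)×0.31×$81.20 = $1,493,244.92.
EOQ at $70.68 = 656.0 < 1100, so use break Q=1100: TC = 18,200×$70.68 + (18,200/1100.0)×259 + (1100.0/2)×0.31×$70.68 = $1,302,712.21.
EOQ at $63.76 = 690.6 < 1300, so use break Q=1300: TC = 18,200×$63.76 + (18,200/1300.0)×259 + (1300.0/2)×0.31×$63.76 = $1,176,905.64.
EOQ at $63.05 = 694.5 < 5800, so use break Q=5800: TC = 18,200×$63.05 + (18,200/5800.0)×259 + (5800.0/2)×0.31×$63.05 = $1,205,004.67.
Lowest total cost is $1,176,905.64 at Q = 1300.0.

Q* ≈ 1,300 modules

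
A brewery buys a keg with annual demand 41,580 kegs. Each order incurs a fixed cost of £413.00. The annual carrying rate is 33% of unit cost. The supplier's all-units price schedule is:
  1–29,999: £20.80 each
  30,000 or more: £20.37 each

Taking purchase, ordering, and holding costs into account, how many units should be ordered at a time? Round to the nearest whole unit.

Q* ≈ 2,237 kegs

Holding cost per unit per year at price C is H = 0.33·C.
For each price level, check whether its EOQ is feasible; otherwise the best quantity at that price is the breakpoint.
EOQ at £20.80 = 2236.9 (feasible in tier 1): TC = 41,580×£20.80 + (41,580/2236.9)×413 + (2236.9/2)×0.33×£20.80 = £880,217.98.
EOQ at £20.37 = 2260.4 < 30000, so use break Q=30000: TC = 41,580×£20.37 + (41,580/30000.0)×413 + (30000.0/2)×0.33×£20.37 = £948,388.52.
Lowest total cost is £880,217.98 at Q = 2236.9.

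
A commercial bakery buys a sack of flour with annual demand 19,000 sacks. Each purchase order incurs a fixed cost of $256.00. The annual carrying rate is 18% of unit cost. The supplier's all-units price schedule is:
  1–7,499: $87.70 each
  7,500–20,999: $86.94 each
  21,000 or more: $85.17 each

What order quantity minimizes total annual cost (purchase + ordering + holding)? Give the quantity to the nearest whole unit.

Holding cost per unit per year at price C is H = 0.18·C.
Candidates are each tier's EOQ (if it falls in that tier) and each price-break quantity.
EOQ at $87.70 = 785.0 (feasible in tier 1): TC = 19,000×$87.70 + (19,000/785.0)×256 + (785.0/2)×0.18×$87.70 = $1,678,692.18.
EOQ at $86.94 = 788.4 < 7500, so use break Q=7500: TC = 19,000×$86.94 + (19,000/7500.0)×256 + (7500.0/2)×0.18×$86.94 = $1,711,193.03.
EOQ at $85.17 = 796.6 < 21000, so use break Q=21000: TC = 19,000×$85.17 + (19,000/21000.0)×256 + (21000.0/2)×0.18×$85.17 = $1,779,432.92.
Lowest total cost is $1,678,692.18 at Q = 785.0.

Q* ≈ 785 sacks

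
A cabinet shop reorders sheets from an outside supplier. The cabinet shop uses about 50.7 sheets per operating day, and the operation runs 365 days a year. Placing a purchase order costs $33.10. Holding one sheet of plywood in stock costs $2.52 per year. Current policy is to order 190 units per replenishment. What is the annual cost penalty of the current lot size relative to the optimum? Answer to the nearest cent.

Annual demand D = 50.7 × 365 = 18,505.5.
EOQ = √(2DS/H) = √(2 × 18,505.5 × 33.1 / 2.52) ≈ 697.23.
Cost at Q* = (D/Q*)S + (Q*/2)H = √(2DSH) ≈ $1,757.03.
Cost at Q = 190: (18,505.5/190)×33.1 + (190/2)×2.52 = $3,223.85 + $239.40 = $3,463.25.
Excess = $3,463.25 − $1,757.03 = $1,706.22.

Extra cost ≈ $1,706.22 per year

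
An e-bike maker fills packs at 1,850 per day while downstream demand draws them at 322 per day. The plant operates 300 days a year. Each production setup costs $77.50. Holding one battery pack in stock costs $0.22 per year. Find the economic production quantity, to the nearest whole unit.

Q* ≈ 9,078 packs

Annual demand D = 322 × 300 = 96,600.
Production build-up factor (1 − d/p) = 1 − 322/1,850 = 0.8259.
Q* = √(2DS / (H(1 − d/p))) = √(2 × 96,600 × 77.5 / (0.22 × 0.8259)).
= √(14,973,000 / 0.1817) ≈ 9077.521.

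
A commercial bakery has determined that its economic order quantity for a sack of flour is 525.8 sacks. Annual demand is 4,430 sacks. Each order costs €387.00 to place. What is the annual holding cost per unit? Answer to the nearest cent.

Invert the EOQ relation Q*² = 2DS/H.
From Q* = √(2DS/H): H = 2DS / Q*² = 2 × 4,430 × 387 / 525.8² = 12.4023.

H ≈ €12.40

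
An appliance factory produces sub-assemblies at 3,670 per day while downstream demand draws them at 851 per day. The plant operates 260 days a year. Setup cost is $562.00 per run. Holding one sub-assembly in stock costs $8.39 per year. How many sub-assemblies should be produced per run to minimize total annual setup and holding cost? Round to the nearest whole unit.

Q* ≈ 6,212 sub-assemblies

Annual demand D = 851 × 260 = 221,260.
Production build-up factor (1 − d/p) = 1 − 851/3,670 = 0.7681.
Q* = √(2DS / (H(1 − d/p))) = √(2 × 221,260 × 562 / (8.39 × 0.7681)).
= √(248,696,240 / 6.4445) ≈ 6212.110.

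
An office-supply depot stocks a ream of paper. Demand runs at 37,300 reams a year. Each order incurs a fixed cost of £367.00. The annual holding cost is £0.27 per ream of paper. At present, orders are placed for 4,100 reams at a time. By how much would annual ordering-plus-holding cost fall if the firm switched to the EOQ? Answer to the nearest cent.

EOQ = √(2DS/H) = √(2 × 37,300 × 367 / 0.27) ≈ 10069.79.
Cost at Q* = (D/Q*)S + (Q*/2)H = √(2DSH) ≈ £2,718.84.
Cost at Q = 4,100: (37,300/4,100)×367 + (4,100/2)×0.27 = £3,338.80 + £553.50 = £3,892.30.
Excess = £3,892.30 − £2,718.84 = £1,173.46.

Extra cost ≈ £1,173.46 per year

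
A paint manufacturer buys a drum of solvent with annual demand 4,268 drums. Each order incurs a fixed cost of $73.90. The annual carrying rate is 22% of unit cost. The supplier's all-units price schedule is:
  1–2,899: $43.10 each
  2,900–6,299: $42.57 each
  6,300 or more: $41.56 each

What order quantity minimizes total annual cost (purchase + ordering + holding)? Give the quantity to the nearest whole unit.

Holding cost per unit per year at price C is H = 0.22·C.
Candidates are each tier's EOQ (if it falls in that tier) and each price-break quantity.
EOQ at $43.10 = 257.9 (feasible in tier 1): TC = 4,268×$43.10 + (4,268/257.9)×73.9 + (257.9/2)×0.22×$43.10 = $186,396.48.
EOQ at $42.57 = 259.5 < 2900, so use break Q=2900: TC = 4,268×$42.57 + (4,268/2900.0)×73.9 + (2900.0/2)×0.22×$42.57 = $195,377.35.
EOQ at $41.56 = 262.7 < 6300, so use break Q=6300: TC = 4,268×$41.56 + (4,268/6300.0)×73.9 + (6300.0/2)×0.22×$41.56 = $206,229.22.
Lowest total cost is $186,396.48 at Q = 257.9.

Q* ≈ 258 drums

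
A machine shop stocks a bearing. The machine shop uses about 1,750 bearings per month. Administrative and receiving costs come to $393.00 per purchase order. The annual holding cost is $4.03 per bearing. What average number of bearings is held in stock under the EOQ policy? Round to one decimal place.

Average inventory ≈ 1,011.9 bearings

Annual demand D = 1,750 × 12 = 21,000.
Q* = √(2DS/H) = √(2 × 21,000 × 393 / 4.03) ≈ 2023.80.
Average inventory = Q*/2 ≈ 2023.80 / 2 = 1011.902.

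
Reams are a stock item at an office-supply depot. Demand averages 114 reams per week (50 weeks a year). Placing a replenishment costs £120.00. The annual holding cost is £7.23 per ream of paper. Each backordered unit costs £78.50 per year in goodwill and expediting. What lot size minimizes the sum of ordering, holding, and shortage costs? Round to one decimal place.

Annual demand D = 114 × 50 = 5,700.
With planned backorders, Q* = √(2DS/H) · √((H+B)/B).
√(2DS/H) = √(2 × 5,700 × 120 / 7.23) = 434.985.
√((H+B)/B) = √((7.23+78.5)/78.5) = 1.0450.
Q* ≈ 454.575.

Q* ≈ 454.6 reams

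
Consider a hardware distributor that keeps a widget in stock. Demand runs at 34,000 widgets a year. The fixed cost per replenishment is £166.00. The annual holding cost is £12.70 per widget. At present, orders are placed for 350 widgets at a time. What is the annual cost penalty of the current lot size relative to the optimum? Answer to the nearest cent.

Extra cost ≈ £6,375.01 per year

EOQ = √(2DS/H) = √(2 × 34,000 × 166 / 12.7) ≈ 942.77.
Cost at Q* = (D/Q*)S + (Q*/2)H = √(2DSH) ≈ £11,973.20.
Cost at Q = 350: (34,000/350)×166 + (350/2)×12.7 = £16,125.71 + £2,222.50 = £18,348.21.
Excess = £18,348.21 − £11,973.20 = £6,375.01.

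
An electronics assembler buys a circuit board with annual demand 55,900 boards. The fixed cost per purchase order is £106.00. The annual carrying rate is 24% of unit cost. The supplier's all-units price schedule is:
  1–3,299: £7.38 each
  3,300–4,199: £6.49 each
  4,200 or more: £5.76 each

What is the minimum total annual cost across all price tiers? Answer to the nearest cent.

Holding cost per unit per year at price C is H = 0.24·C.
Candidates are each tier's EOQ (if it falls in that tier) and each price-break quantity.
EOQ at £7.38 = 2586.7 (feasible in tier 1): TC = 55,900×£7.38 + (55,900/2586.7)×106 + (2586.7/2)×0.24×£7.38 = £417,123.50.
EOQ at £6.49 = 2758.3 < 3300, so use break Q=3300: TC = 55,900×£6.49 + (55,900/3300.0)×106 + (3300.0/2)×0.24×£6.49 = £367,156.62.
EOQ at £5.76 = 2927.9 < 4200, so use break Q=4200: TC = 55,900×£5.76 + (55,900/4200.0)×106 + (4200.0/2)×0.24×£5.76 = £326,297.85.
Lowest total cost among the candidates is at Q = 4200.0.

TC* ≈ £326,297.85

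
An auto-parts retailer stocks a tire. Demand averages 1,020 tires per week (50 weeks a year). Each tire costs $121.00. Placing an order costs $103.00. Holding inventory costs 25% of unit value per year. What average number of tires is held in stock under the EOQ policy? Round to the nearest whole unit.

Annual demand D = 1,020 × 50 = 51,000.
Holding cost H = 0.25 × $121.00 = $30.2500 per unit per year.
Q* = √(2DS/H) = √(2 × 51,000 × 103 / 30.25) ≈ 589.33.
Average inventory = Q*/2 ≈ 589.33 / 2 = 294.663.

Average inventory ≈ 295 tires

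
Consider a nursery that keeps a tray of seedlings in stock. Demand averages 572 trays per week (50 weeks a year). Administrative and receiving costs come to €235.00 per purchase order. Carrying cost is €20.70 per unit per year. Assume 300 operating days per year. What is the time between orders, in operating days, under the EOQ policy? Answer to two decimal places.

T ≈ 8.45 days

Annual demand D = 572 × 50 = 28,600.
Q* = √(2DS/H) = √(2 × 28,600 × 235 / 20.7) ≈ 805.84.
Cycle time = Q*/D × 300 = 805.84 / 28,600 × 300 ≈ 8.453 days.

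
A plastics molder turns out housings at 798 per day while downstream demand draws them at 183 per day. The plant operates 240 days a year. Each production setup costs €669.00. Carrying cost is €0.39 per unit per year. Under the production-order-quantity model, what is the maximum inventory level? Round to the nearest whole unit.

Annual demand D = 183 × 240 = 43,920.
Production build-up factor (1 − d/p) = 1 − 183/798 = 0.7707.
Q* = √(2DS / (H(1 − d/p))) = √(2 × 43,920 × 669 / (0.39 × 0.7707)).
= √(58,764,960 / 0.3006) ≈ 13982.692.
Maximum inventory = Q*(1 − d/p) = 13982.692 × 0.7707 ≈ 10776.135.

I_max ≈ 10,776 housings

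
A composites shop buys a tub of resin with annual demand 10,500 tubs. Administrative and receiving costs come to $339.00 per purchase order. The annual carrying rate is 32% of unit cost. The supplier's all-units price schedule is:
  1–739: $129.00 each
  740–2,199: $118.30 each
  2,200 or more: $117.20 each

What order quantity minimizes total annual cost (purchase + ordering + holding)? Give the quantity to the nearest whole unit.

Holding cost per unit per year at price C is H = 0.32·C.
Candidates are each tier's EOQ (if it falls in that tier) and each price-break quantity.
EOQ at $129.00 = 415.3 (feasible in tier 1): TC = 10,500×$129.00 + (10,500/415.3)×339 + (415.3/2)×0.32×$129.00 = $1,371,642.70.
EOQ at $118.30 = 433.7 < 740, so use break Q=740: TC = 10,500×$118.30 + (10,500/740.0)×339 + (740.0/2)×0.32×$118.30 = $1,260,966.86.
EOQ at $117.20 = 435.7 < 2200, so use break Q=2200: TC = 10,500×$117.20 + (10,500/2200.0)×339 + (2200.0/2)×0.32×$117.20 = $1,273,472.35.
Lowest total cost is $1,260,966.86 at Q = 740.0.

Q* ≈ 740 tubs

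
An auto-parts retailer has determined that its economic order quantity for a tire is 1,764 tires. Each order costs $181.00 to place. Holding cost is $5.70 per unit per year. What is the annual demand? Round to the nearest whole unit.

Squaring Q* = √(2DS/H) gives Q*² = 2DS/H.
From Q* = √(2DS/H): D = Q*²H / (2S) = 1,764² × 5.7 / (2 × 181) = 48996.318.

D ≈ 48,996 tires per year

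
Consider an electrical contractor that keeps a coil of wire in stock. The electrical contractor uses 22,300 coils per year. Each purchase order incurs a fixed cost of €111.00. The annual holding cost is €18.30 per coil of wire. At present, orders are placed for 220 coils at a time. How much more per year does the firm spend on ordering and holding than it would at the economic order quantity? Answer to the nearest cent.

Extra cost ≈ €3,746.17 per year

EOQ = √(2DS/H) = √(2 × 22,300 × 111 / 18.3) ≈ 520.12.
Cost at Q* = (D/Q*)S + (Q*/2)H = √(2DSH) ≈ €9,518.19.
Cost at Q = 220: (22,300/220)×111 + (220/2)×18.3 = €11,251.36 + €2,013.00 = €13,264.36.
Excess = €13,264.36 − €9,518.19 = €3,746.17.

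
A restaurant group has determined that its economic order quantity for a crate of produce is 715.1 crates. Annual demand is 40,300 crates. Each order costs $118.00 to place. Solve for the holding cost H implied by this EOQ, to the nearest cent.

H ≈ $18.60

The basic EOQ model gives Q* = √(2DS/H); rearrange for the unknown.
From Q* = √(2DS/H): H = 2DS / Q*² = 2 × 40,300 × 118 / 715.1² = 18.5987.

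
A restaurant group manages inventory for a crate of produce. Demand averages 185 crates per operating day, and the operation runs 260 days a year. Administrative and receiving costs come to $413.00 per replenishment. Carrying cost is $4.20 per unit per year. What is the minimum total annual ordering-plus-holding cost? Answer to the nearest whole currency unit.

Annual demand D = 185 × 260 = 48,100.
Q* = √(2DS/H) = √(2 × 48,100 × 413 / 4.2) ≈ 3075.66.
At Q*, ordering cost (D/Q*)S equals holding cost (Q*/2)H, each = √(DSH/2).
Minimum total = √(2DSH) = √(2 × 48,100 × 413 × 4.2) ≈ 12917.760.

TC* ≈ $12,918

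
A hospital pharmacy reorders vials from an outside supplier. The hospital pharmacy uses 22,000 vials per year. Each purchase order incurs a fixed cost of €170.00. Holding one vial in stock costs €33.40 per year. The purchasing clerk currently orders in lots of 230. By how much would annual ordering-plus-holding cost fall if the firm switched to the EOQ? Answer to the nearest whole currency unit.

Extra cost ≈ €4,296 per year

EOQ = √(2DS/H) = √(2 × 22,000 × 170 / 33.4) ≈ 473.24.
Cost at Q* = (D/Q*)S + (Q*/2)H = √(2DSH) ≈ €15,806.07.
Cost at Q = 230: (22,000/230)×170 + (230/2)×33.4 = €16,260.87 + €3,841.00 = €20,101.87.
Excess = €20,101.87 − €15,806.07 = €4,295.79.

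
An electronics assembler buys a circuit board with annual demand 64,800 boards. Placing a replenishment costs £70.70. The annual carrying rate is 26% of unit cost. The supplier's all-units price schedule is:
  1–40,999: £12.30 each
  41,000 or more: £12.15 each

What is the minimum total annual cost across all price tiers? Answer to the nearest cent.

Holding cost per unit per year at price C is H = 0.26·C.
Evaluate total cost at each tier's feasible EOQ or, if the EOQ is below the tier, at the tier's minimum quantity.
EOQ at £12.30 = 1692.7 (feasible in tier 1): TC = 64,800×£12.30 + (64,800/1692.7)×70.7 + (1692.7/2)×0.26×£12.30 = £802,453.17.
EOQ at £12.15 = 1703.1 < 41000, so use break Q=41000: TC = 64,800×£12.15 + (64,800/41000.0)×70.7 + (41000.0/2)×0.26×£12.15 = £852,191.24.
Lowest total cost among the candidates is at Q = 1692.7.

TC* ≈ £802,453.17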